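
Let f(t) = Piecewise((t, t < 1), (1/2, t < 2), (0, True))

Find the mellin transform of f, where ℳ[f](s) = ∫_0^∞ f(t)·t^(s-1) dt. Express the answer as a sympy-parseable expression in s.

summing 2 kernel integrals split by 1 yields ℳ[f](s)
piece [0, 1): integrate t against the kernel
[1, 2) adds the kernel integral of 1/2

(2**s*(s + 1) + s - 1)/(2*s*(s + 1))
  Re(s) > -1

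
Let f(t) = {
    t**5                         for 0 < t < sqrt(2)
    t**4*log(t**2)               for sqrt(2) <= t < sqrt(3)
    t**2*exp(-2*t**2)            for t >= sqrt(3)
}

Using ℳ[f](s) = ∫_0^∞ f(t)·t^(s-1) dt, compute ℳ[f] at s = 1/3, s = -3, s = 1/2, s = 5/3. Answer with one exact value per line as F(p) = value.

F(1/3) = -162*3**(1/6)/169 - 12*2**(1/6)*log(2)/13 + 2**(5/6)*uppergamma(7/6, 6)/8 + 72*2**(1/6)/169 + 3*2**(2/3)/4 + 27*3**(1/6)*log(3)/13
F(-3) = -2*sqrt(3) - sqrt(2)*sqrt(pi)*erfc(sqrt(6)) + sqrt(3)*exp(-6)/3 + sqrt(6)*log(3**(3*sqrt(2))/2**(2*sqrt(3)))/6 + 1 + 2*sqrt(2)
F(1/2) = -8*3**(1/4)/9 + 2**(3/4)*uppergamma(5/4, 6)/8 + 32*2**(1/4)/81 + 8*2**(3/4)/11 + log(3**(2*3**(1/4))/2**(8*2**(1/4)/9))
F(5/3) = -162*3**(5/6)/289 - 12*2**(5/6)*log(2)/17 + 2**(1/6)*uppergamma(11/6, 6)/8 + 72*2**(5/6)/289 + 6*2**(1/3)/5 + 27*3**(5/6)*log(3)/17

reversing the shared t-power: t**3 on [0, sqrt(2)); t**2*log(t**2) on [sqrt(2), sqrt(3)); exp(-2*t**2) on [sqrt(3), ∞)
reversing the power substitution: t**(3/2) on [0, 2); t*log(t) on [2, 3); exp(-2*t) on [3, ∞)
integrate the 3 segments split at sqrt(2), sqrt(3), then add the results
segment [0, sqrt(2)) carries t**5; integrate it
piece [sqrt(2), sqrt(3)): integrate t**4*log(t**2) against the kernel
segment sqrt(3) to ∞ holds t**2*exp(-2*t**2); add its integral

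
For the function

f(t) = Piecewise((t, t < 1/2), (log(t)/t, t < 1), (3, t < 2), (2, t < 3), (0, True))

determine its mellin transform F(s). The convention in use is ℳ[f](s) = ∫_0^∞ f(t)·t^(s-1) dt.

decompose at 1/2, 1, 2; ℳ[f](s) sums the 4 pieces' integrals
[0, 1/2) adds the kernel integral of t
[1/2, 1) adds the kernel integral of log(t)/t
over [1, 2), the kernel integral of 3 enters the sum
∫ over [2, 3) of 2·t^(s-1) joins the sum

(2*2**(2*s)*(s + 1)*(s**2 - 2*s + 1) - 2*2**s*s*(s + 1) - 6*2**s*(s + 1)*(s**2 - 2*s + 1) + 4*6**s*(s + 1)*(s**2 - 2*s + 1) + 4*s**2*(s + 1)*log(2) - 4*s*(s + 1)*log(2) + 4*s*(s + 1) + s*(s**2 - 2*s + 1))/(2*2**s*s*(s + 1)*(s**2 - 2*s + 1))
  Re(s) > -1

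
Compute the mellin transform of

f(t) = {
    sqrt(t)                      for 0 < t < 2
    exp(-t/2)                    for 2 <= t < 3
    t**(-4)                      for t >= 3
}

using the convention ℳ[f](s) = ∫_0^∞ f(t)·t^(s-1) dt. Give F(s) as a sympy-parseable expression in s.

(2**s*(s - 4)*(2*s + 1)*uppergamma(s, 1) - 2**s*(s - 4)*(2*s + 1)*uppergamma(s, 3/2) + 2*2**(s + 1/2)*(s - 4) - 3**s*(2*s + 1)/81)/((s - 4)*(2*s + 1))
  -1/2 < Re(s) < 4

the 3 pieces separated at 2, 3 each add one integral
over [0, 2), the kernel integral of sqrt(t) enters the sum
on [2, 3): add ∫ exp(-t/2)·t^(s-1) dt
segment [3, ∞) carries t**(-4); integrate it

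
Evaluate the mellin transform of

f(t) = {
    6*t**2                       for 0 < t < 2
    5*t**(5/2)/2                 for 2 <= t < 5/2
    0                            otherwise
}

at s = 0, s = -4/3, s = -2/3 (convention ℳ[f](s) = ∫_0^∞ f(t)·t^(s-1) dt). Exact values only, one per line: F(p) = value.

F(0) = -4*sqrt(2) + 25*sqrt(10)/8 + 12
F(-4/3) = -30*2**(1/6)/7 + 75*2**(5/6)*5**(1/6)/28 + 9*2**(2/3)
F(-2/3) = -30*2**(5/6)/11 + 75*2**(1/6)*5**(5/6)/44 + 9*2**(1/3)

f breaks at 2 into 2 integrals to sum
segment 0 to 2 holds 6*t**2; add its integral
on [2, 5/2): add ∫ 5*t**(5/2)/2·t^(s-1) dt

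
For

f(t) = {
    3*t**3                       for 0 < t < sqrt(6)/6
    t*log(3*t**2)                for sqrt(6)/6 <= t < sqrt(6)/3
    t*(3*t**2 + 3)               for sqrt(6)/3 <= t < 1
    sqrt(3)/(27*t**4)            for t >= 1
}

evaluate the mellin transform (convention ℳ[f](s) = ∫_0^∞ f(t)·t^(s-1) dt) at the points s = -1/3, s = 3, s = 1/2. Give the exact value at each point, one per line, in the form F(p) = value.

the power substitution comes off first: 3*t**(3/2) on [0, 1/6); sqrt(t)*log(3*t) on [1/6, 2/3); sqrt(t)*(3*t + 3) on [2/3, 1); …
remove the shared t-power first: 3*t on [0, 1/6); log(3*t) on [1/6, 2/3); 3*t + 3 on [2/3, 1); …
strip the common scale on t: t on [0, 1/2); log(t) on [1/2, 2); t + 3 on [2, 3); …
decompose at sqrt(6)/6, sqrt(6)/3, 1; ℳ[f](s) sums the 4 pieces' integrals
over [0, sqrt(6)/6), the kernel integral of 3*t**3 enters the sum
piece [sqrt(6)/6, sqrt(6)/3): integrate t*log(3*t**2) against the kernel
for t in [sqrt(6)/3, 1): the term is ∫ t*(3*t**2 + 3)·t^(s-1)
∫ sqrt(3)/(27*t**4)·t^(s-1) over [1, ∞)

F(-1/3) = -13*18**(1/3)/4 + sqrt(3)/117 + 6**(2/3)*log(2)/4 + 18**(1/3)*log(2)/2 + 25*6**(2/3)/32 + 45/8
F(3) = sqrt(3)/27 + 17*log(2)/144 + 23/32
F(1/2) = 6**(1/4)*(-436*sqrt(2) + 2*2**(3/4)*3**(1/4) + 65 + log(2**(42 + 84*sqrt(2))) + 180*6**(3/4))/378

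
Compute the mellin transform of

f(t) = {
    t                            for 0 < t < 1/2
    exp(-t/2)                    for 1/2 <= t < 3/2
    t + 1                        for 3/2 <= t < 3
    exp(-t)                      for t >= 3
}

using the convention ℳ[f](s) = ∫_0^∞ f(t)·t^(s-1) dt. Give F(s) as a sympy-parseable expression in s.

along the cuts 1/2, 3/2, 3, ℳ[f](s) splits into 4 integrals
over [0, 1/2), the kernel integral of t enters the sum
[1/2, 3/2) adds the kernel integral of exp(-t/2)
on [3/2, 3): add ∫ (t + 1)·t^(s-1) dt
∫ exp(-t)·t^(s-1) over [3, ∞)

(2*2**s*s*(s + 1)*uppergamma(s, 3) - 5*3**s*s - 2*3**s + 2*4**s*s*(s + 1)*uppergamma(s, 1/4) - 2*4**s*s*(s + 1)*uppergamma(s, 3/4) + 8*6**s*s + 2*6**s + s)/(2*2**s*s*(s + 1))
  Re(s) > -1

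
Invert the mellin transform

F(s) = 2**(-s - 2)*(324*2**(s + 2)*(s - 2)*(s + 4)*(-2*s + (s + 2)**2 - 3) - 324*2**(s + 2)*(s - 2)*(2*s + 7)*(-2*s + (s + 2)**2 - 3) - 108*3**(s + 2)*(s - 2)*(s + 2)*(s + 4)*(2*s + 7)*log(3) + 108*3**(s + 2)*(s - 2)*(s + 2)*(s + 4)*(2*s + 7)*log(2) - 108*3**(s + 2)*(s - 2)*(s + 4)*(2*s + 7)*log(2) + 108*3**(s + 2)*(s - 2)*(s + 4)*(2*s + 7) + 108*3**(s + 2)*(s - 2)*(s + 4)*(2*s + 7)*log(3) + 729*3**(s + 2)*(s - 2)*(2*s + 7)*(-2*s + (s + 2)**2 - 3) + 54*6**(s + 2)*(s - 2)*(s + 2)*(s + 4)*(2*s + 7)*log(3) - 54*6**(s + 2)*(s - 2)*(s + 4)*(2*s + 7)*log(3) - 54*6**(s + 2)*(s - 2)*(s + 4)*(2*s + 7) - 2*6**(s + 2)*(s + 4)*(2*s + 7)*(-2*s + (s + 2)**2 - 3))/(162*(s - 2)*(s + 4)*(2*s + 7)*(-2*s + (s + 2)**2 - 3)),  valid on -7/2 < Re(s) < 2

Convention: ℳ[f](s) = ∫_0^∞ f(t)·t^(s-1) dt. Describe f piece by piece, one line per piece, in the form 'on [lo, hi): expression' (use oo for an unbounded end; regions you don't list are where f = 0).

undo the shared t-power: t**(3/2) on [0, 1); 2*t**2 on [1, 3/2); log(t)/t on [3/2, 3); …
cuts at 1, 3/2, 3: linearity sums the 4 kernel integrals
between 0 and 1 the integrand is t**(7/2)·t^(s-1)
the [1, 3/2) slice contributes ∫ 2*t**4·t^(s-1) dt
for t in [3/2, 3): the term is ∫ t*log(t)·t^(s-1)
∫ t**(-2)·t^(s-1) over [3, ∞)

on [0, 1): t**(7/2)
on [1, 3/2): 2*t**4
on [3/2, 3): t*log(t)
on [3, oo): t**(-2)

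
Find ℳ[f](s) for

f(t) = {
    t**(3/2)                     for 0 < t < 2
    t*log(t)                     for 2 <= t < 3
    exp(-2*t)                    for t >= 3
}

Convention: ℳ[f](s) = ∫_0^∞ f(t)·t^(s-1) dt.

(-12**s*s*(2*s + 3)*log(4) - 12**s*(2*s + 3)*log(4) + 12**s*(4*s + 6) + 12**s*sqrt(2)*(4*s**2 + 8*s + 4) + 3*18**s*s*(2*s + 3)*log(3) + 18**s*(-6*s - 9) + 3*18**s*(2*s + 3)*log(3) + 3**s*(2*s + 3)*(s**2 + 2*s + 1)*uppergamma(s, 6))/(6**s*(2*s + 3)*(s**2 + 2*s + 1))
  Re(s) > -3/2

cuts at 2, 3: linearity sums the 3 kernel integrals
the [0, 2) slice contributes ∫ t**(3/2)·t^(s-1) dt
∫ t*log(t)·t^(s-1) over [2, 3)
[3, ∞) adds the kernel integral of exp(-2*t)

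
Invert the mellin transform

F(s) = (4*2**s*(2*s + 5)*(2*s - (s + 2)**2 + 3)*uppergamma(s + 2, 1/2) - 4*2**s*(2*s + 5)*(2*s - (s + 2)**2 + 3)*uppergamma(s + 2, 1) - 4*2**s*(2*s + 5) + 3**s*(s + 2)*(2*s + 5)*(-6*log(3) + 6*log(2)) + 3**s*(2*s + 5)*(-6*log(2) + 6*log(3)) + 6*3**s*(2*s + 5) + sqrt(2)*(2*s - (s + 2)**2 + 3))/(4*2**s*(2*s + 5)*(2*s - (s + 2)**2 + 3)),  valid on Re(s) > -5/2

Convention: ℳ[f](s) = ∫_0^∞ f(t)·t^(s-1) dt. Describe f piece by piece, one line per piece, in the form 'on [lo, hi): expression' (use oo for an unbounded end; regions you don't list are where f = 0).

on [0, 1/2): t**(5/2)
on [1/2, 1): t**2*exp(-t)
on [1, 3/2): t*log(t)

back out the shared t-power: sqrt(t) on [0, 1/2); exp(-t) on [1/2, 1); log(t)/t on [1, 3/2)
summing 3 kernel integrals split by 1/2, 1 yields ℳ[f](s)
segment 0 to 1/2 holds t**(5/2); add its integral
∫ t**2*exp(-t)·t^(s-1) over [1/2, 1)
segment [1, 3/2) carries t*log(t); integrate it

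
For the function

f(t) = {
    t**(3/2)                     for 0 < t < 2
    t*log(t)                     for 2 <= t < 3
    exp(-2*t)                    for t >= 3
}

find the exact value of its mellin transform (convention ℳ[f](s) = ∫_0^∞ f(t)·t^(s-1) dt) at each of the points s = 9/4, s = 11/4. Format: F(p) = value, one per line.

F(9/4) = -432*3**(1/4)/169 - 32*2**(1/4)*log(2)/13 + 2**(3/4)*uppergamma(9/4, 6)/8 + 128*2**(1/4)/169 + 32*2**(3/4)/15 + 108*3**(1/4)*log(3)/13
F(11/4) = -48*3**(3/4)/25 - 32*2**(3/4)*log(2)/15 + 2**(1/4)*uppergamma(11/4, 6)/8 + 128*2**(3/4)/225 + 64*2**(1/4)/17 + 36*3**(3/4)*log(3)/5

along the cuts 2, 3, ℳ[f](s) splits into 3 integrals
between 0 and 2 the integrand is t**(3/2)·t^(s-1)
over [2, 3), the kernel integral of t*log(t) enters the sum
piece [3, ∞): integrate exp(-2*t) against the kernel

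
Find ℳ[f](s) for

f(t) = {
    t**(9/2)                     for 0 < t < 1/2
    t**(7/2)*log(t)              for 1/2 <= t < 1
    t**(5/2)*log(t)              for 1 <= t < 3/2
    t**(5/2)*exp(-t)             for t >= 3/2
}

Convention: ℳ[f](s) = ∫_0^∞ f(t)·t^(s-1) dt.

reversing the shared t-power: t**4 on [0, 1/2); t**3*log(t) on [1/2, 1); t**2*log(t) on [1, 3/2); …
back out the shared t-power: t**2 on [0, 1/2); t*log(t) on [1/2, 1); log(t) on [1, 3/2); …
integrate the 4 segments split at 1/2, 1, 3/2, then add the results
∫ t**(9/2)·t^(s-1) over [0, 1/2)
piece [1/2, 1): integrate t**(7/2)*log(t) against the kernel
on [1, 3/2): add ∫ t**(5/2)*log(t)·t^(s-1) dt
for t in [3/2, ∞): the term is ∫ t**(5/2)*exp(-t)·t^(s-1)

2**(-s - 7/2)*(2**(s + 7/2)*(2*s + 5)**2*(2*s + 9)*(8*s + (2*s + 5)**2 + 24)*uppergamma(s + 5/2, 3/2) + 2**(s + 11/2)*(-2*s - 9)*(2*s + 5)**2 + 2**(s + 11/2)*(2*s + 9)*(8*s + (2*s + 5)**2 + 24) + 3**(s + 1/2)*(2*s + 5)*(2*s + 9)*(-36*log(2) + 36*log(3))*(8*s + (2*s + 5)**2 + 24) - 8*3**(s + 5/2)*(2*s + 9)*(8*s + (2*s + 5)**2 + 24) + (2*s + 5)**3*(2*s + 9)*log(4) + 4*(2*s + 5)**2*(2*s + 9)*log(2) + (2*s + 5)**2*(8*s + 36) + (2*s + 5)**2*(8*s + (2*s + 5)**2 + 24))/((2*s + 5)**2*(2*s + 9)*(8*s + (2*s + 5)**2 + 24))
  Re(s) > -9/2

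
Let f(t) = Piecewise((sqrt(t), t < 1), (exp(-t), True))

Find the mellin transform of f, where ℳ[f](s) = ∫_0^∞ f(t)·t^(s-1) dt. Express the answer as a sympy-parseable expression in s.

slice at 1, transform all 2 pieces, and sum them
segment [0, 1) carries sqrt(t); integrate it
the [1, ∞) slice contributes ∫ exp(-t)·t^(s-1) dt

((2*s + 1)*uppergamma(s, 1) + 2)/(2*s + 1)
  Re(s) > -1/2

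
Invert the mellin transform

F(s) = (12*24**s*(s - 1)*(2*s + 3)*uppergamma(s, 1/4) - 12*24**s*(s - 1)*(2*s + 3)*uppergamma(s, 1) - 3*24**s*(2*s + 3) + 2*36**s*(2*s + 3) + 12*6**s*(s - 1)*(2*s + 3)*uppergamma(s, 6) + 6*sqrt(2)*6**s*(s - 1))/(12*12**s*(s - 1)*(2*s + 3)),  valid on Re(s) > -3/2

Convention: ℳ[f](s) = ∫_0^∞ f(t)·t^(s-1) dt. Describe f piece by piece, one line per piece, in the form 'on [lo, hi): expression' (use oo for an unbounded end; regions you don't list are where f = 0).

summing 4 kernel integrals split by 1/2, 2, 3 yields ℳ[f](s)
[0, 1/2) adds the kernel integral of t**(3/2)
[1/2, 2) adds the kernel integral of exp(-t/2)
segment [2, 3) carries 1/(2*t); integrate it
∫ over [3, ∞) of exp(-2*t)·t^(s-1) joins the sum

on [0, 1/2): t**(3/2)
on [1/2, 2): exp(-t/2)
on [2, 3): 1/(2*t)
on [3, oo): exp(-2*t)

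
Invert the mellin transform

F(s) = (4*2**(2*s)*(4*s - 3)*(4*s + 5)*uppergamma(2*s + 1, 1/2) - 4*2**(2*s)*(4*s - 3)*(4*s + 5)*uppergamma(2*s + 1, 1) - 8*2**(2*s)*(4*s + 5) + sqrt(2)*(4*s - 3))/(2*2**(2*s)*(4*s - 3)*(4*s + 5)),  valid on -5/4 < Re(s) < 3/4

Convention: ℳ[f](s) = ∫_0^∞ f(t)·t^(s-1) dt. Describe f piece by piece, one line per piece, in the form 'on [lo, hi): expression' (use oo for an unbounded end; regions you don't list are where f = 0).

on [0, 1/4): t**(5/4)
on [1/4, 1): sqrt(t)*exp(-sqrt(t))
on [1, oo): t**(-3/4)

peel off the power substitution: t**(5/2) on [0, 1/2); t*exp(-t) on [1/2, 1); t**(-3/2) on [1, ∞)
reversing the shared t-power: t**(3/2) on [0, 1/2); exp(-t) on [1/2, 1); t**(-5/2) on [1, ∞)
slice at 1/4, 1, transform all 3 pieces, and sum them
∫ t**(5/4)·t^(s-1) over [0, 1/4)
piece [1/4, 1): integrate sqrt(t)*exp(-sqrt(t)) against the kernel
the [1, ∞) slice contributes ∫ t**(-3/4)·t^(s-1) dt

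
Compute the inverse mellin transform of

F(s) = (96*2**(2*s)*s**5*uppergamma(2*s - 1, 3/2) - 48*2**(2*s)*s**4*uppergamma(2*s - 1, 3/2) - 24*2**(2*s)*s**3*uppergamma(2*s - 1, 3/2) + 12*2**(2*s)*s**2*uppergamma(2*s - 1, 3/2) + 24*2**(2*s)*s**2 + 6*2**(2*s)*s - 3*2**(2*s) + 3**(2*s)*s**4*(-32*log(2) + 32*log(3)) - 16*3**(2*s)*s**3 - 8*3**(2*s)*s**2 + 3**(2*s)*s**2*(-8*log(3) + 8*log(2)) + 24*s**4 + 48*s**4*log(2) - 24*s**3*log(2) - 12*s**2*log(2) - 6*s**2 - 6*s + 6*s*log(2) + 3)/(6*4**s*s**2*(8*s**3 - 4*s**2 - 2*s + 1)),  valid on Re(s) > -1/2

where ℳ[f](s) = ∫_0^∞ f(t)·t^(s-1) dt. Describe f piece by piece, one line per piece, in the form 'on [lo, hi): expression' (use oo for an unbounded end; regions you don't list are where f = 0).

strip the power substitution: t on [0, 1/2); log(t) on [1/2, 1); log(t)/t on [1, 3/2); …
peel off the shared t-power: t**2 on [0, 1/2); t*log(t) on [1/2, 1); log(t) on [1, 3/2); …
breakpoints 1/4, 1, 9/4: one integral from each of the 4 segments
the [0, 1/4) slice contributes ∫ sqrt(t)·t^(s-1) dt
between 1/4 and 1 the integrand is log(sqrt(t))·t^(s-1)
on [1, 9/4): add ∫ log(sqrt(t))/sqrt(t)·t^(s-1) dt
on [9/4, ∞): add ∫ exp(-sqrt(t))/sqrt(t)·t^(s-1) dt

on [0, 1/4): sqrt(t)
on [1/4, 1): log(sqrt(t))
on [1, 9/4): log(sqrt(t))/sqrt(t)
on [9/4, oo): exp(-sqrt(t))/sqrt(t)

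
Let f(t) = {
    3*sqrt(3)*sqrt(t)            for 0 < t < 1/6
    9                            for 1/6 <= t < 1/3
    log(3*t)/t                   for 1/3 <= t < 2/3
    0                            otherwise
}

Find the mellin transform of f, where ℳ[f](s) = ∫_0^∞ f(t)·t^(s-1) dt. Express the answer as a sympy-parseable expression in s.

3*(2**(2*s)*s*(s - 1)*(2*s + 1)*log(2) - 2**(2*s)*s*(2*s + 1) + 2*2**s*s*(2*s + 1) + 6*2**s*(s - 1)**2*(2*s + 1) + 2*sqrt(2)*s*(s - 1)**2 - 6*(s - 1)**2*(2*s + 1))/(2*6**s*s*(s - 1)**2*(2*s + 1))
  Re(s) > -1/2

undo the shared t-power: 3*sqrt(3)*t**(3/2) on [0, 1/6); 9*t on [1/6, 1/3); log(3*t) on [1/3, 2/3)
reversing the common scale on t: t**(3/2) on [0, 1/2); 3*t on [1/2, 1); log(t) on [1, 2)
breakpoints 1/6, 1/3: one integral from each of the 3 segments
∫ over [0, 1/6) of 3*sqrt(3)*sqrt(t)·t^(s-1) joins the sum
piece [1/6, 1/3): integrate 9 against the kernel
over [1/3, 2/3), the kernel integral of log(3*t)/t enters the sum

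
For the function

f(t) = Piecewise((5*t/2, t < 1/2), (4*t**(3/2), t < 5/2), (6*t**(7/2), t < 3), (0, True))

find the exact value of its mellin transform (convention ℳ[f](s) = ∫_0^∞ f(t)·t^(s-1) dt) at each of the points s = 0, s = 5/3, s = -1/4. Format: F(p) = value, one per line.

F(0) = -845*sqrt(10)/84 - 2*sqrt(2)/3 + 5/4 + 324*sqrt(3)/7
F(5/3) = -441375*2**(5/6)*5**(1/6)/9424 - 3*2**(5/6)/38 + 15*2**(1/3)/128 + 8748*3**(1/6)/31
F(-1/4) = -271*2**(3/4)*5**(1/4)/26 - 4*2**(3/4)/5 + 5*2**(1/4)/3 + 648*3**(1/4)/13

decompose at 1/2, 5/2; ℳ[f](s) sums the 3 pieces' integrals
segment [0, 1/2) carries 5*t/2; integrate it
over [1/2, 5/2), the kernel integral of 4*t**(3/2) enters the sum
over [5/2, 3), the kernel integral of 6*t**(7/2) enters the sum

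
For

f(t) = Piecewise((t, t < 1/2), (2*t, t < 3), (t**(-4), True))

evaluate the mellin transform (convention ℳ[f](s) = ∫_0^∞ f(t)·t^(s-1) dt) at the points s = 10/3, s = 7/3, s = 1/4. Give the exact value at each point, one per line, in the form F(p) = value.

F(10/3) = 2**(2/3)*(-3 + 7880*6**(1/3))/416
F(7/3) = 2**(2/3)*(-9 + 3904*6**(1/3))/480
F(1/4) = 2**(3/4)*(-243 + 2918*6**(1/4))/1215

the 3 pieces separated at 1/2, 3 each add one integral
the [0, 1/2) slice contributes ∫ t·t^(s-1) dt
piece [1/2, 3): integrate 2*t against the kernel
between 3 and ∞ the integrand is t**(-4)·t^(s-1)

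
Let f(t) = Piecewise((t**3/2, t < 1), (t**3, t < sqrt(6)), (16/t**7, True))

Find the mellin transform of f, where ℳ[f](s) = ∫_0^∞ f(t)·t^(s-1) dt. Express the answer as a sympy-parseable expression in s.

(970*6**(s/2 + 1/2)*s - 1135*6**(s/2 + 3/2) - 81*s + 567)/(162*(s**2 - 4*s - 21))
  -3 < Re(s) < 7

remove the shared t-power first: t**2/2 on [0, 1); t**2 on [1, sqrt(6)); 16/t**8 on [sqrt(6), ∞)
undo the power substitution: t/2 on [0, 1); t on [1, 6); 16/t**4 on [6, ∞)
back out the common scale on t: t on [0, 1/2); 2*t on [1/2, 3); t**(-4) on [3, ∞)
linearity at 1, sqrt(6) turns ℳ[f](s) into 3 summed integrals
the [0, 1) slice contributes ∫ t**3/2·t^(s-1) dt
between 1 and sqrt(6) the integrand is t**3·t^(s-1)
[sqrt(6), ∞) adds the kernel integral of 16/t**7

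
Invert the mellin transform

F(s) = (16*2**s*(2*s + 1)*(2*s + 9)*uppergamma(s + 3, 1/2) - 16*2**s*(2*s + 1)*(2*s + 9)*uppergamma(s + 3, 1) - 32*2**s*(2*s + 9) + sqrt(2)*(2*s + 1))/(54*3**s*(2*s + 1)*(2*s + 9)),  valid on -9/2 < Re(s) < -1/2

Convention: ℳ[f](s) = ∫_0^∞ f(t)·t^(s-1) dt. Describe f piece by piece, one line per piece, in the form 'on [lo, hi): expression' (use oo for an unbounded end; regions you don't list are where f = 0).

the shared t-power comes off first: 3*sqrt(6)*t**(5/2)/4 on [0, 1/3); t*exp(-3*t/2) on [1/3, 2/3); 4*sqrt(6)/(27*t**(3/2)) on [2/3, ∞)
the shared t-power comes off first: 3*sqrt(6)*t**(3/2)/4 on [0, 1/3); exp(-3*t/2) on [1/3, 2/3); 4*sqrt(6)/(27*t**(5/2)) on [2/3, ∞)
undo the common scale on t: t**(3/2) on [0, 1/2); exp(-t) on [1/2, 1); t**(-5/2) on [1, ∞)
decompose at 1/3, 2/3; ℳ[f](s) sums the 3 pieces' integrals
∫ over [0, 1/3) of 3*sqrt(6)*t**(9/2)/4·t^(s-1) joins the sum
on [1/3, 2/3): add ∫ t**3*exp(-3*t/2)·t^(s-1) dt
segment 2/3 to ∞ holds 4*sqrt(6)*sqrt(t)/27; add its integral

on [0, 1/3): 3*sqrt(6)*t**(9/2)/4
on [1/3, 2/3): t**3*exp(-3*t/2)
on [2/3, oo): 4*sqrt(6)*sqrt(t)/27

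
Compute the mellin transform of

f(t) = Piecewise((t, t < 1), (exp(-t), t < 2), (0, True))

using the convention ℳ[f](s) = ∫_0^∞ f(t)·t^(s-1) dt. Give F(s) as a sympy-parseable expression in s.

((s + 1)*uppergamma(s, 1) - (s + 1)*uppergamma(s, 2) + 1)/(s + 1)
  Re(s) > -1

f breaks at 1 into 2 integrals to sum
segment 0 to 1 holds t; add its integral
segment 1 to 2 holds exp(-t); add its integral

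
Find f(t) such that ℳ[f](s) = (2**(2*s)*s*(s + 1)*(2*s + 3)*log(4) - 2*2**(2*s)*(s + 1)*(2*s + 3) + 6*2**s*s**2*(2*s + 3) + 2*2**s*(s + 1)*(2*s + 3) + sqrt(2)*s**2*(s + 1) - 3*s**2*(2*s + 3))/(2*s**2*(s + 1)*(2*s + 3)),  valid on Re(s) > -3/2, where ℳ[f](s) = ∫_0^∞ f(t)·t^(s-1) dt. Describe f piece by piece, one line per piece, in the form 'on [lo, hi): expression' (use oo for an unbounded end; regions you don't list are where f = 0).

back out the common scale on t: t**(3/2) on [0, 1/2); 3*t on [1/2, 1); log(t) on [1, 2)
linearity at 1, 2 turns ℳ[f](s) into 3 summed integrals
on [0, 1) integrate f = sqrt(2)*t**(3/2)/4 against the kernel
between 1 and 2 the integrand is 3*t/2·t^(s-1)
between 2 and 4 the integrand is log(t/2)·t^(s-1)

on [0, 1): sqrt(2)*t**(3/2)/4
on [1, 2): 3*t/2
on [2, 4): log(t/2)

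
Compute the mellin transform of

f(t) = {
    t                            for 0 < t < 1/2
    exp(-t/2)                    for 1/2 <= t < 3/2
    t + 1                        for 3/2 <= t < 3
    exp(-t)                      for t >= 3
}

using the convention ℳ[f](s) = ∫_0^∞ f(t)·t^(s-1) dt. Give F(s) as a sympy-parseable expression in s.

decompose at 1/2, 3/2, 3; ℳ[f](s) sums the 4 pieces' integrals
over [0, 1/2), the kernel integral of t enters the sum
segment [1/2, 3/2) carries exp(-t/2); integrate it
segment [3/2, 3) carries (t + 1); integrate it
between 3 and ∞ the integrand is exp(-t)·t^(s-1)

(2*2**s*s*(s + 1)*uppergamma(s, 3) - 5*3**s*s - 2*3**s + 2*4**s*s*(s + 1)*uppergamma(s, 1/4) - 2*4**s*s*(s + 1)*uppergamma(s, 3/4) + 8*6**s*s + 2*6**s + s)/(2*2**s*s*(s + 1))
  Re(s) > -1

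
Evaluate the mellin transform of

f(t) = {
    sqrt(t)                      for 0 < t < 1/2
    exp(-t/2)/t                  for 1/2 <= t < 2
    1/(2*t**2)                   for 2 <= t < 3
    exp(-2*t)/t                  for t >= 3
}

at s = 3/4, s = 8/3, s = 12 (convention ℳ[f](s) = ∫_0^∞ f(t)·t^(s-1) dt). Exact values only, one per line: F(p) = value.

reversing the shared t-power: t**(3/2) on [0, 1/2); exp(-t/2) on [1/2, 2); 1/(2*t) on [2, 3); …
linearity at 1/2, 2, 3 turns ℳ[f](s) into 4 summed integrals
segment 0 to 1/2 holds sqrt(t); add its integral
∫ exp(-t/2)/t·t^(s-1) over [1/2, 2)
for t in [2, 3): the term is ∫ 1/(2*t**2)·t^(s-1)
on [3, ∞) integrate f = exp(-2*t)/t against the kernel

F(3/4) = -2**(3/4)*uppergamma(-1/4, 1)/2 - 2*3**(3/4)/45 + 2**(1/4)*uppergamma(-1/4, 6) + 3*2**(3/4)/10 + 2**(3/4)*uppergamma(-1/4, 1/4)/2
F(8/3) = -2*2**(2/3)*uppergamma(5/3, 1) - 3*2**(2/3)/4 + 2**(1/3)*uppergamma(5/3, 6)/4 + 3*2**(5/6)/152 + 3*3**(2/3)/4 + 2*2**(2/3)*uppergamma(5/3, 1/4)
F(12) = -20201678848*exp(-1) + sqrt(2)/102400 + 5474871*exp(-6)/8 + 11605/4 + 4885809916361*exp(-1/4)/512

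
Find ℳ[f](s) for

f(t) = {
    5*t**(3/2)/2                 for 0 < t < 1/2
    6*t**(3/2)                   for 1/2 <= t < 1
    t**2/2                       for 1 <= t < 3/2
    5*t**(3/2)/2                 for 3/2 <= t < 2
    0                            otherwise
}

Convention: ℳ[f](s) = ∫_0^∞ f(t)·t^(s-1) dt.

(-14*2**(-s - 3/2)*(s + 2) + 10*2**(s + 3/2)*(s + 2) - 10*(3/2)**(s + 3/2)*(s + 2) + (3/2)**(s + 2)*(2*s + 3) + 22*s + 45)/(2*(s + 2)*(2*s + 3))
  Re(s) > -3/2

f breaks at 1/2, 1, 3/2 into 4 integrals to sum
∫ over [0, 1/2) of 5*t**(3/2)/2·t^(s-1) joins the sum
over [1/2, 1), the kernel integral of 6*t**(3/2) enters the sum
over [1, 3/2), the kernel integral of t**2/2 enters the sum
on [3/2, 2): add ∫ 5*t**(3/2)/2·t^(s-1) dt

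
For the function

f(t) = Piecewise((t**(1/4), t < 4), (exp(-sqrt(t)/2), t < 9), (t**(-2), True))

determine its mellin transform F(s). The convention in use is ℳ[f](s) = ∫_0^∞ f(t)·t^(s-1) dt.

(162*2**(2*s)*(s - 2)*(4*s + 1)*uppergamma(2*s, 1) - 162*2**(2*s)*(s - 2)*(4*s + 1)*uppergamma(2*s, 3/2) + 324*2**(2*s + 1/2)*(s - 2) - 9**s*(4*s + 1))/(81*(s - 2)*(4*s + 1))
  -1/4 < Re(s) < 2

strip the power substitution: sqrt(t) on [0, 2); exp(-t/2) on [2, 3); t**(-4) on [3, ∞)
along the cuts 4, 9, ℳ[f](s) splits into 3 integrals
∫ over [0, 4) of t**(1/4)·t^(s-1) joins the sum
[4, 9) adds the kernel integral of exp(-sqrt(t)/2)
segment [9, ∞) carries t**(-2); integrate it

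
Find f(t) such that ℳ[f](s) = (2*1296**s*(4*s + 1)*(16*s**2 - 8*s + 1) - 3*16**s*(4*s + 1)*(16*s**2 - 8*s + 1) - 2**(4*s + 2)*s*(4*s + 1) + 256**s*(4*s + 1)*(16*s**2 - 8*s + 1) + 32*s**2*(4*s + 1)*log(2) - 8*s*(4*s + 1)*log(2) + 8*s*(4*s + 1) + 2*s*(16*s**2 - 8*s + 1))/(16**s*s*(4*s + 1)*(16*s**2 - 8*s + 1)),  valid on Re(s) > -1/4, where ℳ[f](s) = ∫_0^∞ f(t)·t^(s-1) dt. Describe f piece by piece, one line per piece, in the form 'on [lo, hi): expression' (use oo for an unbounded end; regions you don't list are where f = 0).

the power substitution comes off first: sqrt(t) on [0, 1/4); log(sqrt(t))/sqrt(t) on [1/4, 1); 3 on [1, 4); …
back out the power substitution: t on [0, 1/2); log(t)/t on [1/2, 1); 3 on [1, 2); …
f breaks at 1/16, 1, 16 into 4 integrals to sum
segment 0 to 1/16 holds t**(1/4); add its integral
on [1/16, 1): add ∫ log(t**(1/4))/t**(1/4)·t^(s-1) dt
on [1, 16): add ∫ 3·t^(s-1) dt
for t in [16, 81): the term is ∫ 2·t^(s-1)

on [0, 1/16): t**(1/4)
on [1/16, 1): log(t**(1/4))/t**(1/4)
on [1, 16): 3
on [16, 81): 2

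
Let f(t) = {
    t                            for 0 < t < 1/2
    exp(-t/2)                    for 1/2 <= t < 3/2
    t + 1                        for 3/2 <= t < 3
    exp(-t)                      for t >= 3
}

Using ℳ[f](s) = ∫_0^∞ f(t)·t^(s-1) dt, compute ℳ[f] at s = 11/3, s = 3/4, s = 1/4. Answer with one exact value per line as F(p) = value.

F(11/3) = 2**(1/3)*(-39424*2**(1/3)*uppergamma(11/3, 3/4) - 4941*3**(2/3) + 33 + 2464*2**(2/3)*uppergamma(11/3, 3) + 39424*2**(1/3)*uppergamma(11/3, 1/4) + 60912*6**(2/3))/4928
F(3/4) = -23*2**(1/4)*3**(3/4)/21 - 2**(3/4)*uppergamma(3/4, 3/4) + uppergamma(3/4, 3) + 2**(1/4)/7 + 2**(3/4)*uppergamma(3/4, 1/4) + 64*3**(3/4)/21
F(1/4) = -13*2**(3/4)*3**(1/4)/5 - 2**(1/4)*uppergamma(1/4, 3/4) + uppergamma(1/4, 3) + 2**(3/4)/5 + 2**(1/4)*uppergamma(1/4, 1/4) + 32*3**(1/4)/5

split f at 1/2, 3/2, 3: ℳ[f](s) collects 4 kernel integrals
the [0, 1/2) slice contributes ∫ t·t^(s-1) dt
between 1/2 and 3/2 the integrand is exp(-t/2)·t^(s-1)
[3/2, 3) adds the kernel integral of (t + 1)
[3, ∞) adds the kernel integral of exp(-t)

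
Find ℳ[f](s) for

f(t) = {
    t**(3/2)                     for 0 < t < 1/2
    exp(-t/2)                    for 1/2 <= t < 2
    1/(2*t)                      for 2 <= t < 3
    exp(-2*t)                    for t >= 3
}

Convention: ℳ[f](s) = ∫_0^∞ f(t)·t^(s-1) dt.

integrate the 4 segments split at 1/2, 2, 3, then add the results
the [0, 1/2) slice contributes ∫ t**(3/2)·t^(s-1) dt
for t in [1/2, 2): the term is ∫ exp(-t/2)·t^(s-1)
segment 2 to 3 holds 1/(2*t); add its integral
on [3, ∞) integrate f = exp(-2*t) against the kernel

(12*24**s*(s - 1)*(2*s + 3)*uppergamma(s, 1/4) - 12*24**s*(s - 1)*(2*s + 3)*uppergamma(s, 1) - 3*24**s*(2*s + 3) + 2*36**s*(2*s + 3) + 12*6**s*(s - 1)*(2*s + 3)*uppergamma(s, 6) + 6*sqrt(2)*6**s*(s - 1))/(12*12**s*(s - 1)*(2*s + 3))
  Re(s) > -3/2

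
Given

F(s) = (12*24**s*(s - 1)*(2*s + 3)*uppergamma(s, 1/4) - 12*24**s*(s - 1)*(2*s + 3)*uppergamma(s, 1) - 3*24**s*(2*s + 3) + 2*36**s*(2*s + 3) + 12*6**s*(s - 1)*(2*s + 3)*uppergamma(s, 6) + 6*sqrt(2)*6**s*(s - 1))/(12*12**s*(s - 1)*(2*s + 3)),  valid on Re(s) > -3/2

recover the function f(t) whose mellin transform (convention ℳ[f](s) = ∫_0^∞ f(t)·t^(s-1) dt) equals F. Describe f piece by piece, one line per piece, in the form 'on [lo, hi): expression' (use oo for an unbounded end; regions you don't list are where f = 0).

f breaks at 1/2, 2, 3 into 4 integrals to sum
over [0, 1/2), the kernel integral of t**(3/2) enters the sum
∫ exp(-t/2)·t^(s-1) over [1/2, 2)
segment [2, 3) carries 1/(2*t); integrate it
between 3 and ∞ the integrand is exp(-2*t)·t^(s-1)

on [0, 1/2): t**(3/2)
on [1/2, 2): exp(-t/2)
on [2, 3): 1/(2*t)
on [3, oo): exp(-2*t)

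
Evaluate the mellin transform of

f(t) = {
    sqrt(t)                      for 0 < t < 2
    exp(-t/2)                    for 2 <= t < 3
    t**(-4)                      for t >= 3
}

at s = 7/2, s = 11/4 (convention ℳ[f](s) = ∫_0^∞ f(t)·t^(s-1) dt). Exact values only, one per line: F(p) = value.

F(7/2) = -78*sqrt(3)*exp(-3/2) - 15*sqrt(2)*sqrt(pi)*erfc(sqrt(6)/2) + 2*sqrt(3)/3 + 4 + 15*sqrt(2)*sqrt(pi)*erfc(1) + 58*sqrt(2)*exp(-1)
F(11/4) = -4*2**(3/4)*uppergamma(11/4, 3/2) + 4*3**(3/4)/45 + 32*2**(1/4)/13 + 4*2**(3/4)*uppergamma(11/4, 1)

cuts at 2, 3: linearity sums the 3 kernel integrals
for t in [0, 2): the term is ∫ sqrt(t)·t^(s-1)
piece [2, 3): integrate exp(-t/2) against the kernel
segment [3, ∞) carries t**(-4); integrate it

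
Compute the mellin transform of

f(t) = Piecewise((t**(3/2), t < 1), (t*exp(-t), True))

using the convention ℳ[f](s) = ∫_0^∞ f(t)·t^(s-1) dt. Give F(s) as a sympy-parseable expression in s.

the shared t-power comes off first: sqrt(t) on [0, 1); exp(-t) on [1, ∞)
along the cuts 1, ℳ[f](s) splits into 2 integrals
piece [0, 1): integrate t**(3/2) against the kernel
over [1, ∞), the kernel integral of t*exp(-t) enters the sum

((2*s + 3)*uppergamma(s + 1, 1) + 2)/(2*s + 3)
  Re(s) > -3/2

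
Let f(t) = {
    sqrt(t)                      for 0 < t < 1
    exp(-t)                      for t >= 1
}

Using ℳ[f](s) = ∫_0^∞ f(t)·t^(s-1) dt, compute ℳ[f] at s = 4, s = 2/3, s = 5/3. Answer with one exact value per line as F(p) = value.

F(4) = 2/9 + 16*exp(-1)
F(2/3) = uppergamma(2/3, 1) + 6/7
F(5/3) = 6/13 + uppergamma(5/3, 1)

split f at 1: ℳ[f](s) collects 2 kernel integrals
over [0, 1), the kernel integral of sqrt(t) enters the sum
segment [1, ∞) carries exp(-t); integrate it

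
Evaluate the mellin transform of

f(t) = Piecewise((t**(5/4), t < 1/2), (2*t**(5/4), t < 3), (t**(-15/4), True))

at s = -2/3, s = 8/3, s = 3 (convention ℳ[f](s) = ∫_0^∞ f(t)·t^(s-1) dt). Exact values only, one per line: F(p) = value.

F(-2/3) = -6*2**(5/12)/7 + 103060*3**(7/12)/30051
F(8/3) = 2**(1/12)*(-117 + 50920*6**(11/12))/7332
F(3) = 2**(3/4)*(-9 + 23600*6**(1/4))/1224

undo the power substitution: t**(5/2) on [0, sqrt(2)/2); 2*t**(5/2) on [sqrt(2)/2, sqrt(3)); t**(-15/2) on [sqrt(3), ∞)
invert the shared t-power to get t**2 on [0, sqrt(2)/2); 2*t**2 on [sqrt(2)/2, sqrt(3)); t**(-8) on [sqrt(3), ∞)
strip the power substitution: t on [0, 1/2); 2*t on [1/2, 3); t**(-4) on [3, ∞)
treat the 3 regions marked off by 1/2, 3 separately and sum
[0, 1/2) adds the kernel integral of t**(5/4)
segment [1/2, 3) carries 2*t**(5/4); integrate it
over [3, ∞), the kernel integral of t**(-15/4) enters the sum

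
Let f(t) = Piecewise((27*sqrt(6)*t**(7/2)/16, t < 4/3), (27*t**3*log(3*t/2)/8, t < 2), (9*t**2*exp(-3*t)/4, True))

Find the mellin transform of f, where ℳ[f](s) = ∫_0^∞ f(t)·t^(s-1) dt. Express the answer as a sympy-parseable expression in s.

6**(-s - 2)*(-2*12**(s + 2)*(s + 2)*(2*s + 7)*log(2) - 2*12**(s + 2)*(2*s + 7)*log(2) + 2*12**(s + 2)*(2*s + 7) + 4*12**(s + 2)*sqrt(2)*(2*s + (s + 2)**2 + 5) + 3*18**(s + 2)*(s + 2)*(2*s + 7)*log(3) - 3*18**(s + 2)*(2*s + 7) + 3*18**(s + 2)*(2*s + 7)*log(3) + 3**(s + 2)*(2*s + 7)*(2*s + (s + 2)**2 + 5)*uppergamma(s + 2, 6))/((3/2)**s*(2*s + 7)*(2*s + (s + 2)**2 + 5))
  Re(s) > -7/2

the common scale on t comes off first: t**(7/2) on [0, 2); t**3*log(t) on [2, 3); t**2*exp(-2*t) on [3, ∞)
reversing the shared t-power: t**(3/2) on [0, 2); t*log(t) on [2, 3); exp(-2*t) on [3, ∞)
cuts at 4/3, 2: linearity sums the 3 kernel integrals
between 0 and 4/3 the integrand is 27*sqrt(6)*t**(7/2)/16·t^(s-1)
the [4/3, 2) slice contributes ∫ 27*t**3*log(3*t/2)/8·t^(s-1) dt
between 2 and ∞ the integrand is 9*t**2*exp(-3*t)/4·t^(s-1)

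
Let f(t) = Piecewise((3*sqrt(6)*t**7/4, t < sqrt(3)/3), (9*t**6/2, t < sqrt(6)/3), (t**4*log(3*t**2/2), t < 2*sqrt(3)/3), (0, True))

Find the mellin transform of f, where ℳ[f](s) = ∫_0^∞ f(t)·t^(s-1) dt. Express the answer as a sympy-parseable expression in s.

(48*2**(s/2)*(s + 4)**2*(s + 7) + 32*2**(s/2)*(s + 6)*(s + 7) + 64*2**s*(s + 4)*(s + 6)*(s + 7)*log(2) - 128*2**s*(s + 6)*(s + 7) + sqrt(2)*(s + 4)**2*(s + 6) - 6*(s + 4)**2*(s + 7))/(36*3**(s/2)*(s + 4)**2*(s + 6)*(s + 7))
  Re(s) > -7

strip the power substitution: 3*sqrt(6)*t**(7/2)/4 on [0, 1/3); 9*t**3/2 on [1/3, 2/3); t**2*log(3*t/2) on [2/3, 4/3)
reversing the shared t-power: 3*sqrt(6)*t**(3/2)/4 on [0, 1/3); 9*t/2 on [1/3, 2/3); log(3*t/2) on [2/3, 4/3)
invert the common scale on t to get t**(3/2) on [0, 1/2); 3*t on [1/2, 1); log(t) on [1, 2)
breakpoints sqrt(3)/3, sqrt(6)/3: one integral from each of the 3 segments
[0, sqrt(3)/3) adds the kernel integral of 3*sqrt(6)*t**7/4
segment [sqrt(3)/3, sqrt(6)/3) carries 9*t**6/2; integrate it
for t in [sqrt(6)/3, 2*sqrt(3)/3): the term is ∫ t**4*log(3*t**2/2)·t^(s-1)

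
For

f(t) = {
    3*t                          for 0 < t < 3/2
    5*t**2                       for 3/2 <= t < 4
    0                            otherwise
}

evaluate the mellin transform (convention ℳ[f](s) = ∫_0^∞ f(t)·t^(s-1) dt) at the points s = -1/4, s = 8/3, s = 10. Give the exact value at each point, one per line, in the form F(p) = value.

split f at 3/2: ℳ[f](s) collects 2 kernel integrals
∫ 3*t·t^(s-1) over [0, 3/2)
the [3/2, 4) slice contributes ∫ 5*t**2·t^(s-1) dt

F(-1/4) = -2**(1/4)*3**(3/4)/7 + 160*sqrt(2)/7
F(8/3) = 3*2**(1/3)*(901120 - 2187*3**(2/3))/4928
F(10) = 3779554745809/540672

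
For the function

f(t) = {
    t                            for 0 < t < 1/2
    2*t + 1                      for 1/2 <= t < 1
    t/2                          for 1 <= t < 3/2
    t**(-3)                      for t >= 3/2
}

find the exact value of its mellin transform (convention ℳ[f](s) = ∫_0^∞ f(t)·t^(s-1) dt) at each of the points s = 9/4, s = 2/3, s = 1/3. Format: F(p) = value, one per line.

F(9/4) = 2**(3/4)*(-70 + 424*2**(1/4) + 659*3**(1/4))/936
F(2/3) = 2**(1/3)*(-2268 + 727*3**(2/3) + 3024*2**(2/3))/2520
F(1/3) = 2**(2/3)*(-486 + 97*3**(1/3) + 594*2**(1/3))/288

breakpoints 1/2, 1, 3/2: one integral from each of the 4 segments
∫ over [0, 1/2) of t·t^(s-1) joins the sum
segment [1/2, 1) carries (2*t + 1); integrate it
the [1, 3/2) slice contributes ∫ t/2·t^(s-1) dt
on [3/2, ∞) integrate f = t**(-3) against the kernel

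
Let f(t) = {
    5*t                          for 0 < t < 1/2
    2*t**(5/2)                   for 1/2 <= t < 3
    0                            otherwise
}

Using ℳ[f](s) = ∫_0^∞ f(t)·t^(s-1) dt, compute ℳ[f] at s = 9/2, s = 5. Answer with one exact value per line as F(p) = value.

slice at 1/2, transform all 2 pieces, and sum them
on [0, 1/2): add ∫ 5*t·t^(s-1) dt
∫ 2*t**(5/2)·t^(s-1) over [1/2, 3)

F(9/2) = 5*sqrt(2)/352 + 279935/448
F(5) = -sqrt(2)/960 + 5/384 + 2916*sqrt(3)/5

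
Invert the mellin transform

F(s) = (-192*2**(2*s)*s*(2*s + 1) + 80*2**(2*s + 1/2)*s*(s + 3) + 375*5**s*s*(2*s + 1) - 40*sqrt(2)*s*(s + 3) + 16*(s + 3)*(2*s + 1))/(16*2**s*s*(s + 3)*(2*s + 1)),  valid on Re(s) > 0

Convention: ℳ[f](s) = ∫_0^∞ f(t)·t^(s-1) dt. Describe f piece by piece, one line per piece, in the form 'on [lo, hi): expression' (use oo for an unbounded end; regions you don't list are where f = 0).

the 3 pieces separated at 1/2, 2 each add one integral
piece [0, 1/2): integrate 1 against the kernel
the [1/2, 2) slice contributes ∫ 5*sqrt(t)/2·t^(s-1) dt
∫ 3*t**3/2·t^(s-1) over [2, 5/2)

on [0, 1/2): 1
on [1/2, 2): 5*sqrt(t)/2
on [2, 5/2): 3*t**3/2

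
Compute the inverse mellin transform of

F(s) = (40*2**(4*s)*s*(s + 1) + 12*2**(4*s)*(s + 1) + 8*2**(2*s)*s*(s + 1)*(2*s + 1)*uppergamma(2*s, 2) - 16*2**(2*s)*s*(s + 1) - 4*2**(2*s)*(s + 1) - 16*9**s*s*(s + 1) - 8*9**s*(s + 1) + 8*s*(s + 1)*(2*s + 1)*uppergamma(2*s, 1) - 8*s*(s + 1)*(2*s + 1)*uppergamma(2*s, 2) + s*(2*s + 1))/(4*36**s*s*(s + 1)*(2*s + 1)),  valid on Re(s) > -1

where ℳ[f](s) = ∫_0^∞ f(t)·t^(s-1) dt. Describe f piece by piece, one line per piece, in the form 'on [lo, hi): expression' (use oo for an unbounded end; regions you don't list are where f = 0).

undo the power substitution: 9*t**2 on [0, 1/6); exp(-6*t) on [1/6, 1/3); 3*t + 1 on [1/3, 1/2); …
the common scale on t comes off first: t**2 on [0, 1/2); exp(-2*t) on [1/2, 1); t + 1 on [1, 3/2); …
linearity at 1/36, 1/9, 1/4, 4/9 turns ℳ[f](s) into 5 summed integrals
for t in [0, 1/36): the term is ∫ 9*t·t^(s-1)
∫ exp(-6*sqrt(t))·t^(s-1) over [1/36, 1/9)
∫ (3*sqrt(t) + 1)·t^(s-1) over [1/9, 1/4)
segment [1/4, 4/9) carries (3*sqrt(t) + 3); integrate it
piece [4/9, ∞): integrate exp(-3*sqrt(t)) against the kernel

on [0, 1/36): 9*t
on [1/36, 1/9): exp(-6*sqrt(t))
on [1/9, 1/4): 3*sqrt(t) + 1
on [1/4, 4/9): 3*sqrt(t) + 3
on [4/9, oo): exp(-3*sqrt(t))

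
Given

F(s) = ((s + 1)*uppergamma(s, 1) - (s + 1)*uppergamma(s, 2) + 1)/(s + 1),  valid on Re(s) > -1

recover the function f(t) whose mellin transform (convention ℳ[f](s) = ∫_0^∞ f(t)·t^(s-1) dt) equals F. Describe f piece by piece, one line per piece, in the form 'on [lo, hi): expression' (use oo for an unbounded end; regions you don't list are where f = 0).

f breaks at 1 into 2 integrals to sum
piece [0, 1): integrate t against the kernel
the [1, 2) slice contributes ∫ exp(-t)·t^(s-1) dt

on [0, 1): t
on [1, 2): exp(-t)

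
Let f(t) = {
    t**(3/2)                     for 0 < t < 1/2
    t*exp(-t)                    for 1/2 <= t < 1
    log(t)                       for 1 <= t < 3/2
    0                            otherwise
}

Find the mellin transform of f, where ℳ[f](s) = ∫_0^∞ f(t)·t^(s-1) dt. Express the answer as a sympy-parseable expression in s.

reversing the shared t-power: sqrt(t) on [0, 1/2); exp(-t) on [1/2, 1); log(t)/t on [1, 3/2)
along the cuts 1/2, 1, ℳ[f](s) splits into 3 integrals
on [0, 1/2) integrate f = t**(3/2) against the kernel
segment 1/2 to 1 holds t*exp(-t); add its integral
[1, 3/2) adds the kernel integral of log(t)

(4*2**s*s**3*uppergamma(s + 1, 1/2) - 4*2**s*s**3*uppergamma(s + 1, 1) + 6*2**s*s**2*uppergamma(s + 1, 1/2) - 6*2**s*s**2*uppergamma(s + 1, 1) + 4*2**s*s + 6*2**s + 3**s*s**2*(-4*log(2) + 4*log(3)) - 4*3**s*s + 3**s*s*(-6*log(2) + 6*log(3)) - 6*3**s + sqrt(2)*s**2)/(2*2**s*s**2*(2*s + 3))
  Re(s) > -3/2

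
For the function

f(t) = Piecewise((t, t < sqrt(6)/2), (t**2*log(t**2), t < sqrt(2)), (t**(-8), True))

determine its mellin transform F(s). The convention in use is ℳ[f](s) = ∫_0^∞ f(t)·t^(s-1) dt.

back out the power substitution: sqrt(t) on [0, 3/2); t*log(t) on [3/2, 2); t**(-4) on [2, ∞)
the 3 pieces separated at sqrt(6)/2, sqrt(2) each add one integral
on [0, sqrt(6)/2) integrate f = t against the kernel
the [sqrt(6)/2, sqrt(2)) slice contributes ∫ t**2*log(t**2)·t^(s-1) dt
segment [sqrt(2), ∞) carries t**(-8); integrate it

(sqrt(2)/2)**s*(32*2**s*s*(s - 8)*(s + 1)*log(2) - 64*2**s*(s - 8)*(s + 1) + 64*2**s*(s - 8)*(s + 1)*log(2) - 2**s*(s + 1)*(s**2 + 4*s + 4) + 3**(s/2)*s*(s - 8)*(s + 1)*(-24*log(3) + 24*log(2)) + 3**(s/2)*(s - 8)*(s + 1)*(-48*log(3) + 48*log(2)) + 48*3**(s/2)*(s - 8)*(s + 1) + 8*3**(s/2)*sqrt(6)*(s - 8)*(s**2 + 4*s + 4))/(16*(s - 8)*(s + 1)*(s**2 + 4*s + 4))
  -1 < Re(s) < 8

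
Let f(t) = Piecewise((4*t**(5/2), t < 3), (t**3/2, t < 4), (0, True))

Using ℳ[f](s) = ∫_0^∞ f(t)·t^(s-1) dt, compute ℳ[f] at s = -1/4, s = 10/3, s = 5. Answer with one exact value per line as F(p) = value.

F(-1/4) = -18*3**(3/4)/11 + 64*sqrt(2)/11 + 16*3**(1/4)
F(10/3) = -2187*3**(1/3)/38 + 5832*3**(5/6)/35 + 6144*2**(2/3)/19
F(5) = 5832*sqrt(3)/5 + 58975/16

decompose at 3; ℳ[f](s) sums the 2 pieces' integrals
∫ 4*t**(5/2)·t^(s-1) over [0, 3)
segment [3, 4) carries t**3/2; integrate it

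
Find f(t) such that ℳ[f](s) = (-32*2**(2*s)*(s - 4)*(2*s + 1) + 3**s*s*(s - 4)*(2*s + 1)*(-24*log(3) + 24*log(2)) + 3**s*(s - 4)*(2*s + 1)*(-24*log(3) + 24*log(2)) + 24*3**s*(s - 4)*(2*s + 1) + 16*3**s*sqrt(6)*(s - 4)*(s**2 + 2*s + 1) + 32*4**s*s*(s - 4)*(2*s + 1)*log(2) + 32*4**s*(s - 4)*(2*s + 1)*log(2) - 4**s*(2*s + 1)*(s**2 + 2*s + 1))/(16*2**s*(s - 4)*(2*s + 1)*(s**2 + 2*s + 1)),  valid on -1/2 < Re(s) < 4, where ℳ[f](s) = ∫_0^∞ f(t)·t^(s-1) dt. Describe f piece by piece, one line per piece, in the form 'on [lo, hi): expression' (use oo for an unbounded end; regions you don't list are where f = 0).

on [0, 3/2): sqrt(t)
on [3/2, 2): t*log(t)
on [2, oo): t**(-4)

cuts at 3/2, 2: linearity sums the 3 kernel integrals
between 0 and 3/2 the integrand is sqrt(t)·t^(s-1)
on [3/2, 2) integrate f = t*log(t) against the kernel
between 2 and ∞ the integrand is t**(-4)·t^(s-1)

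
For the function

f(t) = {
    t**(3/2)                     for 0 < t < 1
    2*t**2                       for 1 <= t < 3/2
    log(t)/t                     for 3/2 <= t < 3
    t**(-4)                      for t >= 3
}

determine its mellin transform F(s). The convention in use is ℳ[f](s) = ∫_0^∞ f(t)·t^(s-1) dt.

linearity at 1, 3/2, 3 turns ℳ[f](s) into 4 summed integrals
on [0, 1) integrate f = t**(3/2) against the kernel
segment [1, 3/2) carries 2*t**2; integrate it
on [3/2, 3): add ∫ log(t)/t·t^(s-1) dt
∫ over [3, ∞) of t**(-4)·t^(s-1) joins the sum

(324*2**s*(s - 4)*(s + 2)*(s**2 - 2*s + 1) - 324*2**s*(s - 4)*(2*s + 3)*(s**2 - 2*s + 1) - 108*3**s*s*(s - 4)*(s + 2)*(2*s + 3)*log(3) + 108*3**s*s*(s - 4)*(s + 2)*(2*s + 3)*log(2) - 108*3**s*(s - 4)*(s + 2)*(2*s + 3)*log(2) + 108*3**s*(s - 4)*(s + 2)*(2*s + 3) + 108*3**s*(s - 4)*(s + 2)*(2*s + 3)*log(3) + 729*3**s*(s - 4)*(2*s + 3)*(s**2 - 2*s + 1) + 54*6**s*s*(s - 4)*(s + 2)*(2*s + 3)*log(3) - 54*6**s*(s - 4)*(s + 2)*(2*s + 3)*log(3) - 54*6**s*(s - 4)*(s + 2)*(2*s + 3) - 2*6**s*(s + 2)*(2*s + 3)*(s**2 - 2*s + 1))/(162*2**s*(s - 4)*(s + 2)*(2*s + 3)*(s**2 - 2*s + 1))
  -3/2 < Re(s) < 4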